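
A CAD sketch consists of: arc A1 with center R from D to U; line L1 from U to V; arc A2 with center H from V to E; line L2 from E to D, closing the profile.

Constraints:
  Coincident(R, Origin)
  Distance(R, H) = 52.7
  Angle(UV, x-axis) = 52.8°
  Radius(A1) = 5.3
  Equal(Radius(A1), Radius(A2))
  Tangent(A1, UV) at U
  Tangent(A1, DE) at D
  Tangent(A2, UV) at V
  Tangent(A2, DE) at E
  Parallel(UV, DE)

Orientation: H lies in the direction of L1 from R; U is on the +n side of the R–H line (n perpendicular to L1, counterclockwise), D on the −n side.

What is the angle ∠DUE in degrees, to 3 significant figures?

78.6°

The slot axis is L1's direction at 52.8°, so u = (cos 52.8°, sin 52.8°) = (0.605, 0.797) and n = (−sin 52.8°, cos 52.8°) = (-0.797, 0.605). R is at the origin and H lies 52.7 along u from R, so H = 52.7·u = (31.9, 42.0). Tangency of A1 to both parallel lines with radius 5.3 puts U and D at R ± 5.3·n: U = (-4.22, 3.20), D = (4.22, -3.20). Equal radii place V and E the same way about H: V = H + 5.3·n = (27.6, 45.2), E = H − 5.3·n = (36.1, 38.8). Then cos ∠DUE = UD·UE / (|UD||UE|), giving 78.6°.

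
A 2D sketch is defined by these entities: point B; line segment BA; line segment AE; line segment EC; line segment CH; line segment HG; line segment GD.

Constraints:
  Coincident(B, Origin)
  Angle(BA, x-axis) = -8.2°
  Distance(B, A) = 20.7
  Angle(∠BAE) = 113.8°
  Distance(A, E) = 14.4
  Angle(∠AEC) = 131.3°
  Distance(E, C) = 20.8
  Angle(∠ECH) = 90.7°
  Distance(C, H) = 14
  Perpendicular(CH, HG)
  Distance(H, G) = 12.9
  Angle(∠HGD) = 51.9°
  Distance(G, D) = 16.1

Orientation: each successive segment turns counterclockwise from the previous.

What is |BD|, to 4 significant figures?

33.83

B is at the origin; BA runs at -8.2° with length 20.7, so A = (20.49, -2.952). ∠BAE = 113.8° gives AE at 58.00° from the x-axis; with |AE| = 14.4, E = (28.12, 9.259). ∠AEC = 131.3° gives EC at 106.7° from the x-axis; with |EC| = 20.8, C = (22.14, 29.18). ∠ECH = 90.7° gives CH at -164.0° from the x-axis; with |CH| = 14.0, H = (8.684, 25.32). The perpendicularity gives HG at right angles to CH, so HG runs at -74.00°; with |HG| = 12.9, G = (12.24, 12.92). ∠HGD = 51.9° gives GD at 54.10° from the x-axis; with |GD| = 16.1, D = (21.68, 25.96). Then |BD| = |D − B| = 33.83.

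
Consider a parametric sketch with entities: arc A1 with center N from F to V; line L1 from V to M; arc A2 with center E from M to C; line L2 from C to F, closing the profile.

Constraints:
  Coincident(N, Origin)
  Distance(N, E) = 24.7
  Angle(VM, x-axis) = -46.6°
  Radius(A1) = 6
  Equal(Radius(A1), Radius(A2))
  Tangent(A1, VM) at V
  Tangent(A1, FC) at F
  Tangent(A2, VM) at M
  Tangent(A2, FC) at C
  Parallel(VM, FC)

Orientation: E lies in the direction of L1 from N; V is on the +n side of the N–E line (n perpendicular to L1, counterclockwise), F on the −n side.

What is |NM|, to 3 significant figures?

25.4

Tangency of A1 to both parallel lines with radius 6.0 puts V and F at N ± 6.0·n: V = (4.36, 4.12), F = (-4.36, -4.12). Equal radii place M and C the same way about E: M = E + 6.0·n = (21.3, -13.8), C = E − 6.0·n = (12.6, -22.1). Then |NM| = |M − N| = 25.4.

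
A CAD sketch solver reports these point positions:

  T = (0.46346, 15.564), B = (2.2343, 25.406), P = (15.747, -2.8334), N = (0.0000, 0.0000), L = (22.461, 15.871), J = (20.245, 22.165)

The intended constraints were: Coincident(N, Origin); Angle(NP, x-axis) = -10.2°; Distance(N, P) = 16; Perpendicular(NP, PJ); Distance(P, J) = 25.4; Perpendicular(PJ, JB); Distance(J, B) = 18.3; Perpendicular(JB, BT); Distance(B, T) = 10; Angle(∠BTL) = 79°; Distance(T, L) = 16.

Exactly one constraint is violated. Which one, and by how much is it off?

Distance(T, L) = 16 — off by 6.00.

N = (0.00, 0.00) ✓; NP at -10.20° ✓; |NP| = 16.00 ✓; ∠(NP, PJ) = 90.00° ✓; |PJ| = 25.40 ✓; ∠(PJ, JB) = 90.00° ✓; |JB| = 18.30 ✓; ∠(JB, BT) = 90.00° ✓; |BT| = 10.00 ✓; ∠BTL = 79.00° ✓; |TL| = 22.00 ✗.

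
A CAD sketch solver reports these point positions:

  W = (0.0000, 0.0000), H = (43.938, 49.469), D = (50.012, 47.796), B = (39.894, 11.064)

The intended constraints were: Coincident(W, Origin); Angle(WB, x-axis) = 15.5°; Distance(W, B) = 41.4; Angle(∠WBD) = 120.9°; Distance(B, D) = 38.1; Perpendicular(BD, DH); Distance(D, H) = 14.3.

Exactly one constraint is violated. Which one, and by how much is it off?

Distance(D, H) = 14.3 — off by 8.00.

W = (0.00, 0.00) ✓; WB at 15.50° ✓; |WB| = 41.40 ✓; ∠WBD = 120.9° ✓; |BD| = 38.10 ✓; ∠(BD, DH) = 90.00° ✓; |DH| = 6.300 ✗.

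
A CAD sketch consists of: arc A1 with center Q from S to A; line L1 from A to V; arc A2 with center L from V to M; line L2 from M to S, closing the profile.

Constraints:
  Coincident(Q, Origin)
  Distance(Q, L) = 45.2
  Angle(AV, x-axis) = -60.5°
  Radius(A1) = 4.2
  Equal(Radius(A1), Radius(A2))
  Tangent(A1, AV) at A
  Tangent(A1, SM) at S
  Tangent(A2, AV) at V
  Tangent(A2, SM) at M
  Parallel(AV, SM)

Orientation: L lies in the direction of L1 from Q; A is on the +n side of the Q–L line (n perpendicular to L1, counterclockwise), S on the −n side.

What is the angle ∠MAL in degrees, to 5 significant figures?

5.2191°

The slot axis is L1's direction at -60.5°, so u = (cos -60.5°, sin -60.5°) = (0.49242, -0.87036) and n = (−sin -60.5°, cos -60.5°) = (0.87036, 0.49242). Q is at the origin and L lies 45.2 along u from Q, so L = 45.2·u = (22.258, -39.340). Tangency of A1 to both parallel lines with radius 4.2 puts A and S at Q ± 4.2·n: A = (3.6555, 2.0682), S = (-3.6555, -2.0682). Equal radii place V and M the same way about L: V = L + 4.2·n = (25.913, -37.272), M = L − 4.2·n = (18.602, -41.408). Then cos ∠MAL = AM·AL / (|AM||AL|), giving 5.2191°.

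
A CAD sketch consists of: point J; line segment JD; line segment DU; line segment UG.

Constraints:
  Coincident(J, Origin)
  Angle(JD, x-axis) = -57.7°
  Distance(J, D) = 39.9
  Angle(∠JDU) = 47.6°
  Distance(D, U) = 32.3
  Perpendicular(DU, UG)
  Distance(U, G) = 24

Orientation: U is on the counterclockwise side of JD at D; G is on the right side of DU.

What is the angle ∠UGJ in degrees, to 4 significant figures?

5.762°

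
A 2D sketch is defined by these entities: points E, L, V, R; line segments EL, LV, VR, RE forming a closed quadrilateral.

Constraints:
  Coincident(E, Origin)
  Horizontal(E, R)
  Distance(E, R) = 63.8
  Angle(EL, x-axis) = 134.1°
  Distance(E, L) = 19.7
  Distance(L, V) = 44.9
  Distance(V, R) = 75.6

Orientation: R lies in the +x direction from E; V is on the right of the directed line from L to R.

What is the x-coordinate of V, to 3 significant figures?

-5.59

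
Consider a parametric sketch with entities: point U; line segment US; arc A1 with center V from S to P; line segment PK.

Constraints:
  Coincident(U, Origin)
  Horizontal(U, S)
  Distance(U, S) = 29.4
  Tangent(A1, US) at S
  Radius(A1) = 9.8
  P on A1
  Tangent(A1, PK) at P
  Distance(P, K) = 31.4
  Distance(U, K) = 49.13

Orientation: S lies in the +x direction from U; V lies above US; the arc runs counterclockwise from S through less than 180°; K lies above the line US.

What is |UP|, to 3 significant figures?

40.7

Checks: |VP| = 9.800 ✓; ∠(VP, PK) = 90.00° ✓; |PK| = 31.40 ✓; |UK| = 49.13 ✓.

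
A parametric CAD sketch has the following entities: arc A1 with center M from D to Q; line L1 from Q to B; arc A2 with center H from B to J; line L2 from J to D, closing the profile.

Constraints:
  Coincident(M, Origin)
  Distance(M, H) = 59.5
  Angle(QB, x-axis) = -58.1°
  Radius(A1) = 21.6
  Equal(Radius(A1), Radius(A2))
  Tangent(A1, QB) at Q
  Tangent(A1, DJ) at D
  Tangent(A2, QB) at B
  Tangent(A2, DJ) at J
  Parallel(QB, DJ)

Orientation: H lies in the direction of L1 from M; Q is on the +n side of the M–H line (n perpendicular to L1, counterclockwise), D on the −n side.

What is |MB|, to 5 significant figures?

63.299

Tangency of A1 to both parallel lines with radius 21.6 puts Q and D at M ± 21.6·n: Q = (18.338, 11.414), D = (-18.338, -11.414). Equal radii place B and J the same way about H: B = H + 21.6·n = (49.780, -39.100), J = H − 21.6·n = (13.104, -61.928). Then |MB| = |B − M| = 63.299.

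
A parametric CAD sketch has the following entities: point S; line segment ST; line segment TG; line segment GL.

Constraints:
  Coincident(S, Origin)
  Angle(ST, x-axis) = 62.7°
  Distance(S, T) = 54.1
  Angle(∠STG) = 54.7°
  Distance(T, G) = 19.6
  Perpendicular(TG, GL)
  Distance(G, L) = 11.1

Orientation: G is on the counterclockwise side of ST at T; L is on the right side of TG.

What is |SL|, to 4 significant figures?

56.47

S is at the origin; ST runs at 62.7° with length 54.1, so T = 54.1·(cos 62.7°, sin 62.7°) = (24.81, 48.07). ∠STG = 54.7°, so TG runs at 62.7° + (180° − 54.7°) = 188.0° from the x-axis; with |TG| = 19.6, G = T + 19.6·(cos 188.0°, sin 188.0°) = (5.404, 45.35). The perpendicularity gives GL at right angles to TG; with |GL| = 11.1 on the right of TG, L = G + 11.1·(-0.1392, 0.9903) = (3.859, 56.34). Then |SL| = |L − S| = 56.47.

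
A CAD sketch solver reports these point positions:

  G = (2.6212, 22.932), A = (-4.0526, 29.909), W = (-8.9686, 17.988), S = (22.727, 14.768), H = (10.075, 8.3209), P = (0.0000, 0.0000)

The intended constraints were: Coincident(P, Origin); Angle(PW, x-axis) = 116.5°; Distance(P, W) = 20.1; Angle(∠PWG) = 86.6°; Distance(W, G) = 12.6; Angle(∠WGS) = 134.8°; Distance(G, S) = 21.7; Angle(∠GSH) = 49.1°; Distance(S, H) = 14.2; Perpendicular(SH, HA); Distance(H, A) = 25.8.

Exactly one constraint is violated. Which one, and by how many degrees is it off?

Perpendicular(SH, HA) — off by 6.20°.

P = (0.00, 0.00) ✓; PW at 116.5° ✓; |PW| = 20.10 ✓; ∠PWG = 86.60° ✓; |WG| = 12.60 ✓; ∠WGS = 134.8° ✓; |GS| = 21.70 ✓; ∠GSH = 49.10° ✓; |SH| = 14.20 ✓; ∠(SH, HA) = 83.80° ✗; |HA| = 25.80 ✓.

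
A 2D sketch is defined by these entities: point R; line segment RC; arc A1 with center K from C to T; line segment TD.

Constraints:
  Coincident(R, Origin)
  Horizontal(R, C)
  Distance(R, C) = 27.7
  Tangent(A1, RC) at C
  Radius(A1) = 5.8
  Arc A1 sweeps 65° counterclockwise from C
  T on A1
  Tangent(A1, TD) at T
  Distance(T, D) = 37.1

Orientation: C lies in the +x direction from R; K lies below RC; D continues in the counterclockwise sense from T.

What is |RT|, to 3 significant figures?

22.7

A1 meets RC tangentially, so KC is at right angles to RC, so K = C + (0, -5.8) = (27.7, -5.80). On A1, C sits at bearing 90° from K; a 65° counterclockwise sweep puts T at bearing 155°, so T = K + 5.8·(cos 155°, sin 155°) = (22.4, -3.35). Then |RT| = |T − R| = 22.7.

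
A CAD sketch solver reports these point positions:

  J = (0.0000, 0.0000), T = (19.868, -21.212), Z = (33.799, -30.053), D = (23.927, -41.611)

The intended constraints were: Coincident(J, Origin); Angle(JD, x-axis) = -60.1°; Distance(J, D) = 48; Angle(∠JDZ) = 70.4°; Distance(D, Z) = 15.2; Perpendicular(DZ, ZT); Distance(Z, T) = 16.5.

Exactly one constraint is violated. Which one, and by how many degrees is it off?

Perpendicular(DZ, ZT) — off by 8.10°.

J = (0.00, 0.00) ✓; JD at -60.10° ✓; |JD| = 48.00 ✓; ∠JDZ = 70.40° ✓; |DZ| = 15.20 ✓; ∠(DZ, ZT) = 98.10° ✗; |ZT| = 16.50 ✓.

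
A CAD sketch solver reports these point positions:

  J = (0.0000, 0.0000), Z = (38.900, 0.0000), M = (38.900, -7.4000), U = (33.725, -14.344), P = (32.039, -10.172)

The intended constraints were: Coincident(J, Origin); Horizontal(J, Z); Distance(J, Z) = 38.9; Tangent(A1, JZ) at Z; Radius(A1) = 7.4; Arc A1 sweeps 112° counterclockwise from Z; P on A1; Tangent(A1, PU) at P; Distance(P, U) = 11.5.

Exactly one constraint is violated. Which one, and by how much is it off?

Distance(P, U) = 11.5 — off by 7.00.

J = (0.00, 0.00) ✓; J.y = 0.00, Z.y = 0.00 ✓; |JZ| = 38.90 ✓; ∠(MZ, ZJ) = 90.00° ✓; |MZ| = 7.400 ✓; bearing(M→P) − bearing(M→Z) = 112.0° ✓; |MP| = 7.400 ✓; ∠(MP, PU) = 90.00° ✓; |PU| = 4.500 ✗.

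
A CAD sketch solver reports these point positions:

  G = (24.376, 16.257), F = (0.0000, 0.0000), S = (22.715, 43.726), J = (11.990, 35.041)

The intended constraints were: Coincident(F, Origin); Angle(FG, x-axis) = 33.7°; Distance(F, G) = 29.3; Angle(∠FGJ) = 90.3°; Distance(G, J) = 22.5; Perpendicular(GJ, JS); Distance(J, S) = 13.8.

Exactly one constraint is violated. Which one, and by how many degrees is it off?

Perpendicular(GJ, JS) — off by 5.60°.

F = (0.00, 0.00) ✓; FG at 33.70° ✓; |FG| = 29.30 ✓; ∠FGJ = 90.30° ✓; |GJ| = 22.50 ✓; ∠(GJ, JS) = 84.40° ✗; |JS| = 13.80 ✓.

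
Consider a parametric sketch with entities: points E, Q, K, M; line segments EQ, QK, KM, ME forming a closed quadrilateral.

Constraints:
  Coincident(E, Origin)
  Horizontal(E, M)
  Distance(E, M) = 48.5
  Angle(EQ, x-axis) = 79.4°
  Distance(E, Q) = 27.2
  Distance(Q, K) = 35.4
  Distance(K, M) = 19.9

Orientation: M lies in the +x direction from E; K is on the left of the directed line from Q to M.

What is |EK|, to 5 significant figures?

42.970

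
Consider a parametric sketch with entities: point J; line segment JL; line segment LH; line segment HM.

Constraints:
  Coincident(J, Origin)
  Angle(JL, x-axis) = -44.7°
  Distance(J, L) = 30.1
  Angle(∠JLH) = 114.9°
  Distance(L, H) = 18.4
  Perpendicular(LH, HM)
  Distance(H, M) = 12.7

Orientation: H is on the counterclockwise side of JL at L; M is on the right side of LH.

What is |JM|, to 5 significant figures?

50.653

J is at the origin; JL runs at -44.7° with length 30.1, so L = 30.1·(cos -44.7°, sin -44.7°) = (21.395, -21.172). ∠JLH = 114.9°, so LH runs at -44.7° + (180° − 114.9°) = 20.400° from the x-axis; with |LH| = 18.4, H = L + 18.4·(cos 20.400°, sin 20.400°) = (38.641, -14.758). LH ⟂ HM; with |HM| = 12.7 on the right of LH, M = H + 12.7·(0.34857, -0.93728) = (43.068, -26.662). Then |JM| = |M − J| = 50.653.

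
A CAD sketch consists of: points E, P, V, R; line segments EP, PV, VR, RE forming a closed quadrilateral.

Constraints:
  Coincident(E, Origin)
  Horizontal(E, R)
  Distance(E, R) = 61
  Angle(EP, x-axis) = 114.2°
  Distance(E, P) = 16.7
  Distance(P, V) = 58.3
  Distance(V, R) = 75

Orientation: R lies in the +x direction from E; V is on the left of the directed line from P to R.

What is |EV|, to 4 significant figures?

69.12

E is at the origin; E and R share the same y with |ER| = 61.0 and R in +x, so R = (61.0, 0). EP runs at 114.2° with |EP| = 16.7, so P = (-6.846, 15.23). V is determined by |PV| = 58.3 and |VR| = 75.0 together: it lies at the intersection of circle(P, 58.3) and circle(R, 75.0). With |PR| = 69.53, the foot of the radical line on PR is 18.76 from P and the perpendicular offset is √(58.3² − 18.76²) = 55.20. Taking the left-of-PR solution: V = (23.55, 64.98).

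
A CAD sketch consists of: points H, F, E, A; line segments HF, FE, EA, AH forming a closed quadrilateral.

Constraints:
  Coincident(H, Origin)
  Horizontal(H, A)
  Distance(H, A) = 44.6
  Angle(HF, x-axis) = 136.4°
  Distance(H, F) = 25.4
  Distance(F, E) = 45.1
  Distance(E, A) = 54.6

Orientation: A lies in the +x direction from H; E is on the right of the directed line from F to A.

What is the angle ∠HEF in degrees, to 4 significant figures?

27.51°

H is at the origin; HA is horizontal with |HA| = 44.6 and A in +x, so A = (44.6, 0). HF runs at 136.4° with |HF| = 25.4, so F = (-18.39, 17.52). E is determined by |FE| = 45.1 and |EA| = 54.6 together: it lies at the intersection of circle(F, 45.1) and circle(A, 54.6). With |FA| = 65.38, the foot of the radical line on FA is 25.45 from F and the perpendicular offset is √(45.1² − 25.45²) = 37.23. Taking the right-of-FA solution: E = (-3.850, -25.17).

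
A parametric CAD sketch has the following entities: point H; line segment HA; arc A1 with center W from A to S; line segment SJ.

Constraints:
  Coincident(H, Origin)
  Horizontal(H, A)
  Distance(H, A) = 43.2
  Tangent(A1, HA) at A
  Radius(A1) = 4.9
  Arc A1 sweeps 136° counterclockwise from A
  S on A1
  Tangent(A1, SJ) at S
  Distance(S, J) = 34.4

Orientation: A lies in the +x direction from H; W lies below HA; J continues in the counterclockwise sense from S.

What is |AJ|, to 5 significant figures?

38.731

H is at the origin; H and A share the same y with |HA| = 43.2 and A on the +x side, so A = (43.200, 0.0000). A1 meets HA tangentially, so WA is at right angles to HA, so W = A + (0, -4.9) = (43.200, -4.9000). On A1, A sits at bearing 90° from W; a 136° counterclockwise sweep puts S at bearing 226°, so S = W + 4.9·(cos 226°, sin 226°) = (39.796, -8.4248). Tangency of A1 to SJ means the radius WS is perpendicular to SJ, so SJ runs along (−sin 226°, cos 226°); with |SJ| = 34.4, J = (64.541, -32.321). Then |AJ| = |J − A| = 38.731.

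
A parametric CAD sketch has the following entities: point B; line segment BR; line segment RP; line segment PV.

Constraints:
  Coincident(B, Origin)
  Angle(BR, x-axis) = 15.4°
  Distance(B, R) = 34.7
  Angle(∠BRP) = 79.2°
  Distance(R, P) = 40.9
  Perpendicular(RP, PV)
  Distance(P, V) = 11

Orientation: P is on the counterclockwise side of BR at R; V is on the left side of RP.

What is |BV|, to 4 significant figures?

41.43

B is at the origin; BR runs at 15.4° with length 34.7, so R = 34.7·(cos 15.4°, sin 15.4°) = (33.45, 9.215). ∠BRP = 79.2°, so RP runs at 15.4° + (180° − 79.2°) = 116.2° from the x-axis; with |RP| = 40.9, P = R + 40.9·(cos 116.2°, sin 116.2°) = (15.40, 45.91). RP ⟂ PV; with |PV| = 11.0 on the left of RP, V = P + 11.0·(-0.8973, -0.4415) = (5.527, 41.06). Then |BV| = |V − B| = 41.43.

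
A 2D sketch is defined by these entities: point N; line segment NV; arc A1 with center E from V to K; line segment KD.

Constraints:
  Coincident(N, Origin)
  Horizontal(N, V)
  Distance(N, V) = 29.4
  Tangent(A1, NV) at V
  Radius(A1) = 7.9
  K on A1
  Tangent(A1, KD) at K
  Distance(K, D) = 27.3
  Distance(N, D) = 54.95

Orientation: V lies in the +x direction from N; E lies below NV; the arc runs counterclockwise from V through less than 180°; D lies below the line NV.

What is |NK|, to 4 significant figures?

27.91

N is at the origin; N and V share the same y with |NV| = 29.4 and V on the +x side, so V = (29.40, 0.000). The tangent condition forces EV to be normal to NV, so E = V + (0, -7.9) = (29.40, -7.900). Since EK ⟂ KD (tangency), |ED| = √(7.9² + 27.3²) = 28.42 regardless of where K sits on A1. So D lies on both circle(N, 54.95) and circle(E, 28.42); the below-NV intersection is D = (44.84, -31.76). K is the foot of the tangent from D: K = (24.22, -13.87).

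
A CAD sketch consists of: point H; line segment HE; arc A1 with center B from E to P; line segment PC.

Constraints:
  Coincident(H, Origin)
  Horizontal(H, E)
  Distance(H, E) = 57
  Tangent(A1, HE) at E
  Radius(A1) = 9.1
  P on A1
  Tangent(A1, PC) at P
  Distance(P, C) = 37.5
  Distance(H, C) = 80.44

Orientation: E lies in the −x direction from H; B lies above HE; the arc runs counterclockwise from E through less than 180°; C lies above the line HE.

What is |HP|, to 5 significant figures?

50.577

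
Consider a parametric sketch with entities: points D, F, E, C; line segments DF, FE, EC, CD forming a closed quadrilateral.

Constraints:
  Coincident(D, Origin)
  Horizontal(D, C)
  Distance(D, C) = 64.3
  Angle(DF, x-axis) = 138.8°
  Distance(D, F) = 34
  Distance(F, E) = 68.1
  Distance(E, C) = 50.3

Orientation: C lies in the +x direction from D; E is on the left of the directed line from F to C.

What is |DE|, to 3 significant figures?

58.6

Checks: |FE| = 68.10 ✓; |EC| = 50.30 ✓.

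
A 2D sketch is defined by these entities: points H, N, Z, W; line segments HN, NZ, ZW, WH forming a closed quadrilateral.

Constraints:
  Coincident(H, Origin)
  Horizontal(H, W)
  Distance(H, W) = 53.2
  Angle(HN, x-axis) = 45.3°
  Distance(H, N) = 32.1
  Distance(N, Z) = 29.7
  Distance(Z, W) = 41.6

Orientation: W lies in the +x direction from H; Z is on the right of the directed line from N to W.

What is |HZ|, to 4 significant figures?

12.86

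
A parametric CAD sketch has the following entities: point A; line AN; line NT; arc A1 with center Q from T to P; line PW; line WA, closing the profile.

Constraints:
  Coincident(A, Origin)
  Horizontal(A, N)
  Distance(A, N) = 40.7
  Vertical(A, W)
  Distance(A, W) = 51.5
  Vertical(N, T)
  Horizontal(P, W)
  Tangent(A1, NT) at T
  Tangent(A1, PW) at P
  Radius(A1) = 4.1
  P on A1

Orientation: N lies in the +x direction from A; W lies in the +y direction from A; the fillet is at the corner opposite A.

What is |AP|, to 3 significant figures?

63.2

The virtual corner opposite A is at (40.7, 51.5). The tangent condition forces QT to be normal to NT and the tangent condition forces QP to be normal to PW, with radius 4.1, so the center Q sits 4.1 in from both sides at Q = (36.6, 47.4). That places the tangent points at T = (40.7, 47.4) on NT and P = (36.6, 51.5) on PW. Then |AP| = |P − A| = 63.2.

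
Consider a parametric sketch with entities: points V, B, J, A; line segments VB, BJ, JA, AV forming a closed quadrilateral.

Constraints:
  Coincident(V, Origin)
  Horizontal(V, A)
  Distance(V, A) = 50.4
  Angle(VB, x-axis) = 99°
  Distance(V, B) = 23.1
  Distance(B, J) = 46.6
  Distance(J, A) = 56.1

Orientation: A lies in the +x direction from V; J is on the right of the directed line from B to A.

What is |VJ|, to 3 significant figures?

23.7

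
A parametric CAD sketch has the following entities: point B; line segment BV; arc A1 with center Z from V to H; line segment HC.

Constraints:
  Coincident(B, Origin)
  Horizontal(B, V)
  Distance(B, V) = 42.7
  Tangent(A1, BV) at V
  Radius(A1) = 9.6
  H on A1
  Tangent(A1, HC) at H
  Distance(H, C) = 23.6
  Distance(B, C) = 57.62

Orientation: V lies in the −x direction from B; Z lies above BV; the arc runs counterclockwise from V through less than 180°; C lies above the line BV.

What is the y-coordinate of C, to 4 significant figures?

34.88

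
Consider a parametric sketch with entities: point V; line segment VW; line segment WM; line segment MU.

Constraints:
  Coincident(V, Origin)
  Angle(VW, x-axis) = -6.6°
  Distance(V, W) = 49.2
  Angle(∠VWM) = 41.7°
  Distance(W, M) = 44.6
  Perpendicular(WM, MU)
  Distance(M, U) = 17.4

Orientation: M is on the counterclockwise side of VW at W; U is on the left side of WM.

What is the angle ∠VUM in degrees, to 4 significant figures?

152.8°

V is at the origin; VW runs at -6.6° with length 49.2, so W = 49.2·(cos -6.6°, sin -6.6°) = (48.87, -5.655). ∠VWM = 41.7°, so WM runs at -6.6° + (180° − 41.7°) = 131.7° from the x-axis; with |WM| = 44.6, M = W + 44.6·(cos 131.7°, sin 131.7°) = (19.20, 27.65). The perpendicularity gives MU at right angles to WM; with |MU| = 17.4 on the left of WM, U = M + 17.4·(-0.7466, -0.6652) = (6.213, 16.07). Then cos ∠VUM = UV·UM / (|UV||UM|), giving 152.8°.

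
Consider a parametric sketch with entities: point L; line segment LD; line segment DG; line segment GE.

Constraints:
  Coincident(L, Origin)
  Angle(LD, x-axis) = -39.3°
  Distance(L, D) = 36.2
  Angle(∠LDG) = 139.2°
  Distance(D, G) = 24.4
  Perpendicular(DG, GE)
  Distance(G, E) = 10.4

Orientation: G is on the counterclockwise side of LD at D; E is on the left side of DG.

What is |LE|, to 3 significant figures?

53.5

∠LDG = 139.2°, so DG runs at -39.3° + (180° − 139.2°) = 1.50° from the x-axis; with |DG| = 24.4, G = D + 24.4·(cos 1.50°, sin 1.50°) = (52.4, -22.3). DG is perpendicular to GE; with |GE| = 10.4 on the left of DG, E = G + 10.4·(-0.0262, 1.00) = (52.1, -11.9). Then |LE| = |E − L| = 53.5.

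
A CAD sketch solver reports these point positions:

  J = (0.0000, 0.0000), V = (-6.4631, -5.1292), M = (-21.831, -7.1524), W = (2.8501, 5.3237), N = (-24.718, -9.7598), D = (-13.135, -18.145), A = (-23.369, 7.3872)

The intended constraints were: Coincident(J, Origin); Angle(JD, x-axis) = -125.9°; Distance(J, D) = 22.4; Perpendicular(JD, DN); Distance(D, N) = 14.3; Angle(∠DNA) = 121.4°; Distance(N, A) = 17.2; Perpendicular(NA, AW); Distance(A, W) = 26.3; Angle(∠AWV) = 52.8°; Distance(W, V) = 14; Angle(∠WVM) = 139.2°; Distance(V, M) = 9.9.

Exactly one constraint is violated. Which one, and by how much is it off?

Distance(V, M) = 9.9 — off by 5.60.

J = (0.00, 0.00) ✓; JD at -125.9° ✓; |JD| = 22.40 ✓; ∠(JD, DN) = 90.00° ✓; |DN| = 14.30 ✓; ∠DNA = 121.4° ✓; |NA| = 17.20 ✓; ∠(NA, AW) = 90.00° ✓; |AW| = 26.30 ✓; ∠AWV = 52.80° ✓; |WV| = 14.00 ✓; ∠WVM = 139.2° ✓; |VM| = 15.50 ✗.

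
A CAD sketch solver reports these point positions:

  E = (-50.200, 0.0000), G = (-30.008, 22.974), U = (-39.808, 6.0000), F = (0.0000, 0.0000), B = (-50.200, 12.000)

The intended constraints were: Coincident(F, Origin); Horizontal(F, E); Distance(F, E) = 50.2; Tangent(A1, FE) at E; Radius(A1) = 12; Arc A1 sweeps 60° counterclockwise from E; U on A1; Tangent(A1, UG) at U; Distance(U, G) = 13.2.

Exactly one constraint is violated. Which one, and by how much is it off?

Distance(U, G) = 13.2 — off by 6.40.

F = (0.00, 0.00) ✓; F.y = 0.00, E.y = 0.00 ✓; |FE| = 50.20 ✓; ∠(BE, EF) = 90.00° ✓; |BE| = 12.00 ✓; bearing(B→U) − bearing(B→E) = 60.00° ✓; |BU| = 12.00 ✓; ∠(BU, UG) = 90.00° ✓; |UG| = 19.60 ✗.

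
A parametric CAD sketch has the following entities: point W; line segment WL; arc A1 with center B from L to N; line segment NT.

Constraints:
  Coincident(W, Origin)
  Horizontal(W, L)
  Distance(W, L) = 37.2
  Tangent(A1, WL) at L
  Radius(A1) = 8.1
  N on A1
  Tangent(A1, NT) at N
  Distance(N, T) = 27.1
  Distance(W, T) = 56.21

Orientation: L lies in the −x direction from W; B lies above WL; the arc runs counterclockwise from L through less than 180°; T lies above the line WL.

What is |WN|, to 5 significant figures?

32.467

Checks: ∠(BL, LW) = 90.00° ✓; |BN| = 8.100 ✓; ∠(BN, NT) = 90.00° ✓; |NT| = 27.10 ✓; |WT| = 56.21 ✓.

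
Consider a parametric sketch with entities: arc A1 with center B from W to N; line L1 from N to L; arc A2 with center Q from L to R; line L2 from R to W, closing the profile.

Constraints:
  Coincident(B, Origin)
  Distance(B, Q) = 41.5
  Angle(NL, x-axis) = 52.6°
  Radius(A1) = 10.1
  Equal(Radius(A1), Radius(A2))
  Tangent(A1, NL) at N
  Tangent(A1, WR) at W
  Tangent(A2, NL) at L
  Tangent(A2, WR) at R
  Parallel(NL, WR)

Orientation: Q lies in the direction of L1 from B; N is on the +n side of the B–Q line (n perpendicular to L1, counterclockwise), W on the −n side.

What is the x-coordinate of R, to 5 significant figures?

33.230

The slot axis is L1's direction at 52.6°, so u = (cos 52.6°, sin 52.6°) = (0.60738, 0.79441) and n = (−sin 52.6°, cos 52.6°) = (-0.79441, 0.60738). B is at the origin and Q lies 41.5 along u from B, so Q = 41.5·u = (25.206, 32.968). Tangency of A1 to both parallel lines with radius 10.1 puts N and W at B ± 10.1·n: N = (-8.0236, 6.1345), W = (8.0236, -6.1345). Equal radii place L and R the same way about Q: L = Q + 10.1·n = (17.183, 39.103), R = Q − 10.1·n = (33.230, 26.834). So R.x = 33.230.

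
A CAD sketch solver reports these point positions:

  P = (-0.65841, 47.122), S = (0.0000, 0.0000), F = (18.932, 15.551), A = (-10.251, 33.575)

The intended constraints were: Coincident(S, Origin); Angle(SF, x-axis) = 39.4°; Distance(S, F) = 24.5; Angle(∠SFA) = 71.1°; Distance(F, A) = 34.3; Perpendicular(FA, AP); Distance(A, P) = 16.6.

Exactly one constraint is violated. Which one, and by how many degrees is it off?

Perpendicular(FA, AP) — off by 3.60°.

S = (0.00, 0.00) ✓; SF at 39.40° ✓; |SF| = 24.50 ✓; ∠SFA = 71.10° ✓; |FA| = 34.30 ✓; ∠(FA, AP) = 93.60° ✗; |AP| = 16.60 ✓.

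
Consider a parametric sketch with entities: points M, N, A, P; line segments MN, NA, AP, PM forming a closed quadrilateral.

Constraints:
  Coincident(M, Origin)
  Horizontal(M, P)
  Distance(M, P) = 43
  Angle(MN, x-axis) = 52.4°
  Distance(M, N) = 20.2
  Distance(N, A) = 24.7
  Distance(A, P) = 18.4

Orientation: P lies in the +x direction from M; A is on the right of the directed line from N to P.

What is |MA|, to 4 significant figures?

25.79

M is at the origin; MP is horizontal with |MP| = 43.0 and P in +x, so P = (43.0, 0). MN runs at 52.4° with |MN| = 20.2, so N = (12.32, 16.00). A is determined by |NA| = 24.7 and |AP| = 18.4 together: it lies at the intersection of circle(N, 24.7) and circle(P, 18.4). With |NP| = 34.60, the foot of the radical line on NP is 21.22 from N and the perpendicular offset is √(24.7² − 21.22²) = 12.64. Taking the right-of-NP solution: A = (25.30, -5.015).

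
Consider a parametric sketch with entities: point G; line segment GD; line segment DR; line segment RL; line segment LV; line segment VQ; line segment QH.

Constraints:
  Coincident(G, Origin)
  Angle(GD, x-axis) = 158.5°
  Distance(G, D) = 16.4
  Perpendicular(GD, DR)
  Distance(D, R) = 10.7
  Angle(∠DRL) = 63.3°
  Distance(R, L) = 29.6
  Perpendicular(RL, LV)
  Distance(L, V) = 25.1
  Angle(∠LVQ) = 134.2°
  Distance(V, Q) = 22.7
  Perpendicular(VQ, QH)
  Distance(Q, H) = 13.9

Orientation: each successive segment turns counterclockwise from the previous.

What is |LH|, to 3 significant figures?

40.4

G is at the origin; GD runs at 158.5° with length 16.4, so D = (-15.3, 6.01). GD ⟂ DR, so DR runs at -112°; with |DR| = 10.7, R = (-19.2, -3.94). ∠DRL = 63.3° gives RL at 5.20° from the x-axis; with |RL| = 29.6, L = (10.3, -1.26). RL is perpendicular to LV, so LV runs at 95.2°; with |LV| = 25.1, V = (8.02, 23.7). ∠LVQ = 134.2° gives VQ at 141° from the x-axis; with |VQ| = 22.7, Q = (-9.62, 38.0). VQ is perpendicular to QH, so QH runs at -129°; with |QH| = 13.9, H = (-18.4, 27.2). Then |LH| = |H − L| = 40.4.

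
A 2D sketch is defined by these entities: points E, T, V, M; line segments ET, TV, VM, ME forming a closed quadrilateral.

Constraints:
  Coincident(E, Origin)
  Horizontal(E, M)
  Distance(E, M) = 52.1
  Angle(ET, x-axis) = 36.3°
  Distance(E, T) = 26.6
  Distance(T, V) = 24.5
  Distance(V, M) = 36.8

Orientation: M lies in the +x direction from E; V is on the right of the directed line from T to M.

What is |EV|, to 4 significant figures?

18.17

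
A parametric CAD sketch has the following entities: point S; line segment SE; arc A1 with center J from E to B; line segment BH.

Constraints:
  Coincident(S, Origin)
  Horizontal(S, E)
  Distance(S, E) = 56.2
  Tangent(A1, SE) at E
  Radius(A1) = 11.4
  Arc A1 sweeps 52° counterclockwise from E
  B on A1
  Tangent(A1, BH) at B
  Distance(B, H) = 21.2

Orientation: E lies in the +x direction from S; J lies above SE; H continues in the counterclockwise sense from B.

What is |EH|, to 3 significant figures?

30.5

On A1, E sits at bearing -90° from J; a 52° counterclockwise sweep puts B at bearing -38°, so B = J + 11.4·(cos -38°, sin -38°) = (65.2, 4.38). The tangent condition forces JB to be normal to BH, so BH runs along (−sin -38°, cos -38°); with |BH| = 21.2, H = (78.2, 21.1). Then |EH| = |H − E| = 30.5.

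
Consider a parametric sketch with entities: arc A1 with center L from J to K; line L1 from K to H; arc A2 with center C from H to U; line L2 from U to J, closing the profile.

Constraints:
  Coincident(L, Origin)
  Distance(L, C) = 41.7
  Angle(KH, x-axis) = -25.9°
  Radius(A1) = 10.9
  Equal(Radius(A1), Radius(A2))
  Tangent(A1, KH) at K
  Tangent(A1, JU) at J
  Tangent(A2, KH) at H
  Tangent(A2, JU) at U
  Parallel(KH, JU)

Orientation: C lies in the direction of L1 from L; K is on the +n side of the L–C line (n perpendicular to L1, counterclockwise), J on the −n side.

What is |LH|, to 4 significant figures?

43.10

The slot axis is L1's direction at -25.9°, so u = (cos -25.9°, sin -25.9°) = (0.8996, -0.4368) and n = (−sin -25.9°, cos -25.9°) = (0.4368, 0.8996). L is at the origin and C lies 41.7 along u from L, so C = 41.7·u = (37.51, -18.21). Tangency of A1 to both parallel lines with radius 10.9 puts K and J at L ± 10.9·n: K = (4.761, 9.805), J = (-4.761, -9.805). Equal radii place H and U the same way about C: H = C + 10.9·n = (42.27, -8.409), U = C − 10.9·n = (32.75, -28.02). Then |LH| = |H − L| = 43.10.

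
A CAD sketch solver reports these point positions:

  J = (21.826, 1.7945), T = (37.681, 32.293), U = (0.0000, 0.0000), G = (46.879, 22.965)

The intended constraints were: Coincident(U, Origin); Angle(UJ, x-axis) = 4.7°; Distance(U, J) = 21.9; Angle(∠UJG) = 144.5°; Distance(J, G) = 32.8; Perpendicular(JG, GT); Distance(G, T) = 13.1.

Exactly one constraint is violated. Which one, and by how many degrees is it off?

Perpendicular(JG, GT) — off by 4.40°.

U = (0.00, 0.00) ✓; UJ at 4.700° ✓; |UJ| = 21.90 ✓; ∠UJG = 144.5° ✓; |JG| = 32.80 ✓; ∠(JG, GT) = 94.40° ✗; |GT| = 13.10 ✓.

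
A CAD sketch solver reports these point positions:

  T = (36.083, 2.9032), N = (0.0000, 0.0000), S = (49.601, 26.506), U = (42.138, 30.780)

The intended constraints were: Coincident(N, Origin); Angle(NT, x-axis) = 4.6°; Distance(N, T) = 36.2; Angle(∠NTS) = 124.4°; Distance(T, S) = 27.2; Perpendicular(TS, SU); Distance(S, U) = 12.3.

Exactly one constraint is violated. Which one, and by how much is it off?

Distance(S, U) = 12.3 — off by 3.70.

N = (0.00, 0.00) ✓; NT at 4.600° ✓; |NT| = 36.20 ✓; ∠NTS = 124.4° ✓; |TS| = 27.20 ✓; ∠(TS, SU) = 90.00° ✓; |SU| = 8.600 ✗.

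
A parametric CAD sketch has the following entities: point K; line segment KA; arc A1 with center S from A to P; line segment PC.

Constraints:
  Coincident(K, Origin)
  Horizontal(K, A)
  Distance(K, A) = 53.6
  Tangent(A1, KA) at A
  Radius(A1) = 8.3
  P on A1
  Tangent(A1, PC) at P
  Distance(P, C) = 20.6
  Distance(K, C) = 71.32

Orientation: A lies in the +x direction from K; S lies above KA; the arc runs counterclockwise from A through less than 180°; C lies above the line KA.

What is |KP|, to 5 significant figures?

62.044

Checks: K = (0.00, 0.00) ✓; |SP| = 8.300 ✓; ∠(SP, PC) = 90.00° ✓; |PC| = 20.60 ✓; |KC| = 71.32 ✓.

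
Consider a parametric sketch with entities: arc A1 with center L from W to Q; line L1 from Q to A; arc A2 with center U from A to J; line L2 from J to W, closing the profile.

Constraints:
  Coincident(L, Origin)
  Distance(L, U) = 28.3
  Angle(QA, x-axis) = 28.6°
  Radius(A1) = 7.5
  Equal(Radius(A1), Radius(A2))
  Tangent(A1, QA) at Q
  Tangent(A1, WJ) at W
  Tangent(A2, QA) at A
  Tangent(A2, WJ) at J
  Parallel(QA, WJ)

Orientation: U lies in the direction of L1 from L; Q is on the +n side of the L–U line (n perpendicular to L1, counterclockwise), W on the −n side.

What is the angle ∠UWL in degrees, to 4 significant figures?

75.16°

L is at the origin and U lies 28.3 along u from L, so U = 28.3·u = (24.85, 13.55). Tangency of A1 to both parallel lines with radius 7.5 puts Q and W at L ± 7.5·n: Q = (-3.590, 6.585), W = (3.590, -6.585). Then cos ∠UWL = WU·WL / (|WU||WL|), giving 75.16°.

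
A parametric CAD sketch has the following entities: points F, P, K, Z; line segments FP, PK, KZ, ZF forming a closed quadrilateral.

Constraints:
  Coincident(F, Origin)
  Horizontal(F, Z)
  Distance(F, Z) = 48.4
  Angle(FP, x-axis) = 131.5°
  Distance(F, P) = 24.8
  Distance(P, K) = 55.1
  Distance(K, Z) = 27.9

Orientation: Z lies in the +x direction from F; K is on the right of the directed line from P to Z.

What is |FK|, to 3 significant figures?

30.8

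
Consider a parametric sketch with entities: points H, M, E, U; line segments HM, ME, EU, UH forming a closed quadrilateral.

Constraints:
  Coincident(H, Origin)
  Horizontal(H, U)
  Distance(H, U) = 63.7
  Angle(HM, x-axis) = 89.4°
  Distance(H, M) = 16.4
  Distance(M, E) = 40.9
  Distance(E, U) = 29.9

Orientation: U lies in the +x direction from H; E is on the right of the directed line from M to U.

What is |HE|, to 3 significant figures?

34.9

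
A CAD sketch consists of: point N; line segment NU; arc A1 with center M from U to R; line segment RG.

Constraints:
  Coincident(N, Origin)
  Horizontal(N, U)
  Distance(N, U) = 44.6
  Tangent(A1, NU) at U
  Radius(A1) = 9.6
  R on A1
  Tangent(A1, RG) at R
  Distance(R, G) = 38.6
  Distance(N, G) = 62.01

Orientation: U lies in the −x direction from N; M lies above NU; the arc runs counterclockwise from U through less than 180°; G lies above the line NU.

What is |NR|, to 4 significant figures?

36.54

N is at the origin; N and U share the same y with |NU| = 44.6 and U on the −x side, so U = (-44.60, 0.000). A1 meets NU tangentially, so MU is at right angles to NU, so M = U + (0, 9.6) = (-44.60, 9.600). Since MR ⟂ RG (tangency), |MG| = √(9.6² + 38.6²) = 39.78 regardless of where R sits on A1. So G lies on both circle(N, 62.01) and circle(M, 39.78); the above-NU intersection is G = (-38.19, 48.86). R is the foot of the tangent from G: R = (-35.03, 10.38).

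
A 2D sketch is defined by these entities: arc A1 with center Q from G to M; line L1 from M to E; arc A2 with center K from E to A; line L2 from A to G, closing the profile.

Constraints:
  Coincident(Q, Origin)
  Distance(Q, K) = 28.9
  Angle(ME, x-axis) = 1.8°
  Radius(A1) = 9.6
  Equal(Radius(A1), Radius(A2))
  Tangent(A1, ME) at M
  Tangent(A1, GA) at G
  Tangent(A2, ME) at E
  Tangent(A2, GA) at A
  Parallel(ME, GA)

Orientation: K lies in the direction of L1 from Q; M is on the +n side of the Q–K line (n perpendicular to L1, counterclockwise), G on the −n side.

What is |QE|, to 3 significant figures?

30.5

Tangency of A1 to both parallel lines with radius 9.6 puts M and G at Q ± 9.6·n: M = (-0.302, 9.60), G = (0.302, -9.60). Equal radii place E and A the same way about K: E = K + 9.6·n = (28.6, 10.5), A = K − 9.6·n = (29.2, -8.69). Then |QE| = |E − Q| = 30.5.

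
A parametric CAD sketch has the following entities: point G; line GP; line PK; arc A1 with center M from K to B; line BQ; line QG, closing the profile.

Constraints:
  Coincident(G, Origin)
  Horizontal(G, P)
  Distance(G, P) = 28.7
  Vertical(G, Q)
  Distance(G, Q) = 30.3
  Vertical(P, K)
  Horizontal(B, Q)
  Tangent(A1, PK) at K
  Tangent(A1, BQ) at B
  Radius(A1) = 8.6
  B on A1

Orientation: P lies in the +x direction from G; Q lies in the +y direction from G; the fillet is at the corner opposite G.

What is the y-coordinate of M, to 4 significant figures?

21.70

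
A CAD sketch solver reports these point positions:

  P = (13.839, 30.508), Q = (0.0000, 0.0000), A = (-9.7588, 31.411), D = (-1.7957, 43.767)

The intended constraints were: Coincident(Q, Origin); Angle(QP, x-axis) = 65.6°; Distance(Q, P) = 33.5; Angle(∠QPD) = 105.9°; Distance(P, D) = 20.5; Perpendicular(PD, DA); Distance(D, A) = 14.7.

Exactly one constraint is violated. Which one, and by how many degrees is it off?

Perpendicular(PD, DA) — off by 7.50°.

Q = (0.00, 0.00) ✓; QP at 65.60° ✓; |QP| = 33.50 ✓; ∠QPD = 105.9° ✓; |PD| = 20.50 ✓; ∠(PD, DA) = 97.50° ✗; |DA| = 14.70 ✓.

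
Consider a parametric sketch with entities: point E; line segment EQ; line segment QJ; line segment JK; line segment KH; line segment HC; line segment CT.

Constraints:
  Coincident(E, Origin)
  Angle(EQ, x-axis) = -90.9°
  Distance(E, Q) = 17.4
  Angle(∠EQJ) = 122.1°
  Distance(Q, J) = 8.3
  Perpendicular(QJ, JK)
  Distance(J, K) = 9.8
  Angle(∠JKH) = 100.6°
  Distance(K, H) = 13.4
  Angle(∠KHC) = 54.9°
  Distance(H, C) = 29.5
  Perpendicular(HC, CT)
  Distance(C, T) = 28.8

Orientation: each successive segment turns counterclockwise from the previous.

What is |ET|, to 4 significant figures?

46.21

E is at the origin; EQ runs at -90.9° with length 17.4, so Q = (-0.2733, -17.40). ∠EQJ = 122.1° gives QJ at -33.00° from the x-axis; with |QJ| = 8.3, J = (6.688, -21.92). The perpendicularity gives JK at right angles to QJ, so JK runs at 57.00°; with |JK| = 9.8, K = (12.03, -13.70). ∠JKH = 100.6° gives KH at 136.4° from the x-axis; with |KH| = 13.4, H = (2.321, -4.458). ∠KHC = 54.9° gives HC at -98.50° from the x-axis; with |HC| = 29.5, C = (-2.039, -33.63). The perpendicularity gives CT at right angles to HC, so CT runs at -8.500°; with |CT| = 28.8, T = (26.44, -37.89). Then |ET| = |T − E| = 46.21.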